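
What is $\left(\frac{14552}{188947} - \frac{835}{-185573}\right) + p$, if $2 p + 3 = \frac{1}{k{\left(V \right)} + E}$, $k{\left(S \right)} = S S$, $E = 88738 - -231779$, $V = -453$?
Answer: $- \frac{52295994583178155}{36867546858838212} \approx -1.4185$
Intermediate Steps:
$E = 320517$ ($E = 88738 + 231779 = 320517$)
$k{\left(S \right)} = S^{2}$
$p = - \frac{1577177}{1051452}$ ($p = - \frac{3}{2} + \frac{1}{2 \left(\left(-453\right)^{2} + 320517\right)} = - \frac{3}{2} + \frac{1}{2 \left(205209 + 320517\right)} = - \frac{3}{2} + \frac{1}{2 \cdot 525726} = - \frac{3}{2} + \frac{1}{2} \cdot \frac{1}{525726} = - \frac{3}{2} + \frac{1}{1051452} = - \frac{1577177}{1051452} \approx -1.5$)
$\left(\frac{14552}{188947} - \frac{835}{-185573}\right) + p = \left(\frac{14552}{188947} - \frac{835}{-185573}\right) - \frac{1577177}{1051452} = \left(14552 \cdot \frac{1}{188947} - - \frac{835}{185573}\right) - \frac{1577177}{1051452} = \left(\frac{14552}{188947} + \frac{835}{185573}\right) - \frac{1577177}{1051452} = \frac{2858229041}{35063461631} - \frac{1577177}{1051452} = - \frac{52295994583178155}{36867546858838212}$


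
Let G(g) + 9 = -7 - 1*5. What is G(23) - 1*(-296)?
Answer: 275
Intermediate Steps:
G(g) = -21 (G(g) = -9 + (-7 - 1*5) = -9 + (-7 - 5) = -9 - 12 = -21)
G(23) - 1*(-296) = -21 - 1*(-296) = -21 + 296 = 275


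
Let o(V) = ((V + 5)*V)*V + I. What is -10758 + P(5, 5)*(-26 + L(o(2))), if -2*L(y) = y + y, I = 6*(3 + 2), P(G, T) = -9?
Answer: -10002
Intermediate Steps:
I = 30 (I = 6*5 = 30)
o(V) = 30 + V**2*(5 + V) (o(V) = ((V + 5)*V)*V + 30 = ((5 + V)*V)*V + 30 = (V*(5 + V))*V + 30 = V**2*(5 + V) + 30 = 30 + V**2*(5 + V))
L(y) = -y (L(y) = -(y + y)/2 = -y)
-10758 + P(5, 5)*(-26 + L(o(2))) = -10758 - 9*(-26 - (30 + 2**3 + 5*2**2)) = -10758 - 9*(-26 - (30 + 8 + 5*4)) = -10758 - 9*(-26 - (30 + 8 + 20)) = -10758 - 9*(-26 - 1*58) = -10758 - 9*(-26 - 58) = -10758 - 9*(-84) = -10758 + 756 = -10002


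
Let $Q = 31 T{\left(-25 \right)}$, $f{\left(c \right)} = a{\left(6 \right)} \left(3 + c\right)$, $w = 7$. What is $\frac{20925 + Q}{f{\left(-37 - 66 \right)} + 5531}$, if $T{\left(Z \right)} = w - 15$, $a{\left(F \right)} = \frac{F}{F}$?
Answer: $\frac{20677}{5431} \approx 3.8072$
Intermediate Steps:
$a{\left(F \right)} = 1$
$T{\left(Z \right)} = -8$ ($T{\left(Z \right)} = 7 - 15 = -8$)
$f{\left(c \right)} = 3 + c$ ($f{\left(c \right)} = 1 \left(3 + c\right) = 3 + c$)
$Q = -248$ ($Q = 31 \left(-8\right) = -248$)
$\frac{20925 + Q}{f{\left(-37 - 66 \right)} + 5531} = \frac{20925 - 248}{\left(3 - 103\right) + 5531} = \frac{20677}{\left(3 - 103\right) + 5531} = \frac{20677}{-100 + 5531} = \frac{20677}{5431}$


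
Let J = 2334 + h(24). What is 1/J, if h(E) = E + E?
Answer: 1/2382 ≈ 0.00041982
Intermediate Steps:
h(E) = 2*E
J = 2382 (J = 2334 + 2*24 = 2334 + 48 = 2382)
1/J = 1/2382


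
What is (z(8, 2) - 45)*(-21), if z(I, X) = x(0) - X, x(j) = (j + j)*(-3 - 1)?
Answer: 987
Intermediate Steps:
x(j) = -8*j (x(j) = (2*j)*(-4) = -8*j)
z(I, X) = -X (z(I, X) = -8*0 - X = 0 - X = -X)
(z(8, 2) - 45)*(-21) = (-1*2 - 45)*(-21) = (-2 - 45)*(-21) = -47*(-21) = 987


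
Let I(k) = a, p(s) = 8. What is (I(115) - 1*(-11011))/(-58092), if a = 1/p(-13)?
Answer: -29363/154912 ≈ -0.18955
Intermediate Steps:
a = ⅛ (a = 1/8 = ⅛ ≈ 0.12500)
I(k) = ⅛
(I(115) - 1*(-11011))/(-58092) = (⅛ - 1*(-11011))/(-58092) = (⅛ + 11011)*(-1/58092) = (88089/8)*(-1/58092) = -29363/154912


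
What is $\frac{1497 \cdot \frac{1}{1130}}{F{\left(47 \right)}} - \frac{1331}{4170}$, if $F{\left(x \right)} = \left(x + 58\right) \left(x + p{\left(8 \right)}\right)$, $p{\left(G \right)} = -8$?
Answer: $- \frac{34182002}{107200275} \approx -0.31886$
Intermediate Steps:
$F{\left(x \right)} = \left(-8 + x\right) \left(58 + x\right)$ ($F{\left(x \right)} = \left(x + 58\right) \left(x - 8\right) = \left(58 + x\right) \left(-8 + x\right) = \left(-8 + x\right) \left(58 + x\right)$)
$\frac{1497 \cdot \frac{1}{1130}}{F{\left(47 \right)}} - \frac{1331}{4170} = \frac{1497 \cdot \frac{1}{1130}}{-464 + 47^{2} + 50 \cdot 47} - \frac{1331}{4170} = \frac{1497 \cdot \frac{1}{1130}}{-464 + 2209 + 2350} - \frac{1331}{4170} = \frac{1497}{1130 \cdot 4095} - \frac{1331}{4170} = \frac{1497}{1130} \cdot \frac{1}{4095} - \frac{1331}{4170} = \frac{499}{1542450} - \frac{1331}{4170} = - \frac{34182002}{107200275}$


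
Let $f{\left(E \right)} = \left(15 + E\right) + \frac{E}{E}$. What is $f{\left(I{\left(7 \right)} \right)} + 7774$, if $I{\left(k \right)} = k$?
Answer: $7797$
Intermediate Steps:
$f{\left(E \right)} = 16 + E$ ($f{\left(E \right)} = \left(15 + E\right) + 1 = 16 + E$)
$f{\left(I{\left(7 \right)} \right)} + 7774 = \left(16 + 7\right) + 7774 = 23 + 7774 = 7797$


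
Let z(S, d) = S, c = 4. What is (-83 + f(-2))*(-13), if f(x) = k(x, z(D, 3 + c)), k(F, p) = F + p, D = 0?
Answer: 1105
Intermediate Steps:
f(x) = x (f(x) = x + 0 = x)
(-83 + f(-2))*(-13) = (-83 - 2)*(-13) = -85*(-13) = 1105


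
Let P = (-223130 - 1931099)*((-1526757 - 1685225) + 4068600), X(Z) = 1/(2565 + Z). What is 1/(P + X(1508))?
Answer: -4073/7516115997727105 ≈ -5.4190e-13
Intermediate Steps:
P = -1845351337522 (P = -2154229*(-3211982 + 4068600) = -2154229*856618 = -1845351337522)
1/(P + X(1508)) = 1/(-1845351337522 + 1/(2565 + 1508)) = 1/(-1845351337522 + 1/4073) = 1/(-7516115997727105/4073) = -4073/7516115997727105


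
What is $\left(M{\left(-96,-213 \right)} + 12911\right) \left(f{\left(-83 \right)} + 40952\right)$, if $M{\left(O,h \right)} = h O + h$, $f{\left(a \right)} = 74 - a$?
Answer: $1362598914$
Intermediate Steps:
$M{\left(O,h \right)} = h + O h$ ($M{\left(O,h \right)} = O h + h = h + O h$)
$\left(M{\left(-96,-213 \right)} + 12911\right) \left(f{\left(-83 \right)} + 40952\right) = \left(- 213 \left(1 - 96\right) + 12911\right) \left(\left(74 - -83\right) + 40952\right) = \left(\left(-213\right) \left(-95\right) + 12911\right) \left(\left(74 + 83\right) + 40952\right) = \left(20235 + 12911\right) \left(157 + 40952\right) = 33146 \cdot 41109 = 1362598914$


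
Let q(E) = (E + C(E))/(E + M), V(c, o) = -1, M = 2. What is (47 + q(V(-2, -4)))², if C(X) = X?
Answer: 2025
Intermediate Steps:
q(E) = 2*E/(2 + E) (q(E) = (E + E)/(E + 2) = (2*E)/(2 + E) = 2*E/(2 + E))
(47 + q(V(-2, -4)))² = (47 + 2*(-1)/(2 - 1))² = (47 + 2*(-1)/1)² = (47 + 2*(-1)*1)² = (47 - 2)² = 45² = 2025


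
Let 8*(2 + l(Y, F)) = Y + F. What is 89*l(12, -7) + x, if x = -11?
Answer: -1067/8 ≈ -133.38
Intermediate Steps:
l(Y, F) = -2 + F/8 + Y/8 (l(Y, F) = -2 + (Y + F)/8 = -2 + (F + Y)/8 = -2 + (F/8 + Y/8) = -2 + F/8 + Y/8)
89*l(12, -7) + x = 89*(-2 + (⅛)*(-7) + (⅛)*12) - 11 = 89*(-2 - 7/8 + 3/2) - 11 = 89*(-11/8) - 11 = -979/8 - 11 = -1067/8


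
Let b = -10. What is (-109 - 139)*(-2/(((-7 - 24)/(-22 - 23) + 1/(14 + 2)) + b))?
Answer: -357120/6659 ≈ -53.630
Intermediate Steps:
(-109 - 139)*(-2/(((-7 - 24)/(-22 - 23) + 1/(14 + 2)) + b)) = (-109 - 139)*(-2/(((-7 - 24)/(-22 - 23) + 1/(14 + 2)) - 10)) = -(-496)/((-31/(-45) + 1/16) - 10) = -(-496)/((-31*(-1/45) + 1/16) - 10) = -(-496)/((31/45 + 1/16) - 10) = -(-496)/(541/720 - 10) = -(-496)/(-6659/720) = -(-496)*(-720)/6659 = -248*1440/6659 = -357120/6659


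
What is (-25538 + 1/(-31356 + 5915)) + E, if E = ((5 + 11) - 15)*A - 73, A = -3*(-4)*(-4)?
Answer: -652790620/25441 ≈ -25659.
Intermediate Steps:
A = -48 (A = 12*(-4) = -48)
E = -121 (E = ((5 + 11) - 15)*(-48) - 73 = (16 - 15)*(-48) - 73 = 1*(-48) - 73 = -48 - 73 = -121)
(-25538 + 1/(-31356 + 5915)) + E = (-25538 + 1/(-31356 + 5915)) - 121 = (-25538 + 1/(-25441)) - 121 = (-25538 - 1/25441) - 121 = -649712259/25441 - 121 = -652790620/25441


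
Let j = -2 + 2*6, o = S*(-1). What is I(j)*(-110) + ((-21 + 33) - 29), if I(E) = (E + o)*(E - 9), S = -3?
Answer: -1447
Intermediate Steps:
o = 3 (o = -3*(-1) = 3)
j = 10 (j = -2 + 12 = 10)
I(E) = (-9 + E)*(3 + E) (I(E) = (E + 3)*(E - 9) = (3 + E)*(-9 + E) = (-9 + E)*(3 + E))
I(j)*(-110) + ((-21 + 33) - 29) = (-27 + 10² - 6*10)*(-110) + ((-21 + 33) - 29) = (-27 + 100 - 60)*(-110) + (12 - 29) = 13*(-110) - 17 = -1430 - 17 = -1447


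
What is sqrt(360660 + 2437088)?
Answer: 2*sqrt(699437) ≈ 1672.6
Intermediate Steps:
sqrt(360660 + 2437088) = sqrt(2797748) = 2*sqrt(699437)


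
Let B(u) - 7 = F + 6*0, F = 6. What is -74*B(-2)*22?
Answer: -21164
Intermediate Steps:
B(u) = 13 (B(u) = 7 + (6 + 6*0) = 7 + (6 + 0) = 7 + 6 = 13)
-74*B(-2)*22 = -74*13*22 = -962*22 = -21164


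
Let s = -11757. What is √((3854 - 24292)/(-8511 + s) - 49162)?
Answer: I*√560970372614/3378 ≈ 221.72*I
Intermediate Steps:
√((3854 - 24292)/(-8511 + s) - 49162) = √((3854 - 24292)/(-8511 - 11757) - 49162) = √(-20438/(-20268) - 49162) = √(-20438*(-1/20268) - 49162) = √(10219/10134 - 49162) = √(-498197489/10134) = I*√560970372614/3378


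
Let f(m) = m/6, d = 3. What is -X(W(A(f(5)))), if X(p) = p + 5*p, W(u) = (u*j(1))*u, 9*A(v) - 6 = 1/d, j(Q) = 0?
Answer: 0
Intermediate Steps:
f(m) = m/6 (f(m) = m*(1/6) = m/6)
A(v) = 19/27 (A(v) = 2/3 + (1/9)/3 = 2/3 + (1/9)*(1/3) = 2/3 + 1/27 = 19/27)
W(u) = 0 (W(u) = (u*0)*u = 0*u = 0)
X(p) = 6*p
-X(W(A(f(5)))) = -6*0 = -1*0 = 0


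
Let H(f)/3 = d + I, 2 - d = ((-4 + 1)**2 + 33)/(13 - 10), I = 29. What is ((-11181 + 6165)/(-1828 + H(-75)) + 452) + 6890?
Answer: 13051750/1777 ≈ 7344.8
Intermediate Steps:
d = -12 (d = 2 - ((-4 + 1)**2 + 33)/(13 - 10) = 2 - ((-3)**2 + 33)/3 = 2 - (9 + 33)/3 = 2 - 42/3 = 2 - 1*14 = 2 - 14 = -12)
H(f) = 51 (H(f) = 3*(-12 + 29) = 3*17 = 51)
((-11181 + 6165)/(-1828 + H(-75)) + 452) + 6890 = ((-11181 + 6165)/(-1828 + 51) + 452) + 6890 = (-5016/(-1777) + 452) + 6890 = (-5016*(-1/1777) + 452) + 6890 = (5016/1777 + 452) + 6890 = 808220/1777 + 6890 = 13051750/1777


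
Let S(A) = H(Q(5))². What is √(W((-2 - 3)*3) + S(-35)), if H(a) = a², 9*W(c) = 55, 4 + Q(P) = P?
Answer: 8/3 ≈ 2.6667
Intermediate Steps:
Q(P) = -4 + P
W(c) = 55/9 (W(c) = (⅑)*55 = 55/9)
S(A) = 1 (S(A) = ((-4 + 5)²)² = (1²)² = 1² = 1)
√(W((-2 - 3)*3) + S(-35)) = √(55/9 + 1) = √(64/9) = 8/3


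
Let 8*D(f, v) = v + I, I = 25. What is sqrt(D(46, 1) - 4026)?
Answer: I*sqrt(16091)/2 ≈ 63.425*I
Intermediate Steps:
D(f, v) = 25/8 + v/8 (D(f, v) = (v + 25)/8 = (25 + v)/8 = 25/8 + v/8)
sqrt(D(46, 1) - 4026) = sqrt((25/8 + (1/8)*1) - 4026) = sqrt((25/8 + 1/8) - 4026) = sqrt(13/4 - 4026) = sqrt(-16091/4) = I*sqrt(16091)/2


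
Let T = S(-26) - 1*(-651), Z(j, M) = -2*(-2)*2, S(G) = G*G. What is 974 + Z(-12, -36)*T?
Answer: 11590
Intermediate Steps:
S(G) = G**2
Z(j, M) = 8 (Z(j, M) = 4*2 = 8)
T = 1327 (T = (-26)**2 - 1*(-651) = 676 + 651 = 1327)
974 + Z(-12, -36)*T = 974 + 8*1327 = 974 + 10616 = 11590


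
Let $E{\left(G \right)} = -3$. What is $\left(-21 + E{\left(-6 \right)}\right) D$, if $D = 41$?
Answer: $-984$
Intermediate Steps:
$\left(-21 + E{\left(-6 \right)}\right) D = \left(-21 - 3\right) 41 = \left(-24\right) 41 = -984$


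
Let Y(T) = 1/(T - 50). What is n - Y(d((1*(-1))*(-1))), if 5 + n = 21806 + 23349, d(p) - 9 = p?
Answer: 1806001/40 ≈ 45150.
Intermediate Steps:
d(p) = 9 + p
Y(T) = 1/(-50 + T)
n = 45150 (n = -5 + (21806 + 23349) = -5 + 45155 = 45150)
n - Y(d((1*(-1))*(-1))) = 45150 - 1/(-50 + (9 + (1*(-1))*(-1))) = 45150 - 1/(-50 + (9 - 1*(-1))) = 45150 - 1/(-50 + (9 + 1)) = 45150 - 1/(-50 + 10) = 45150 - 1/(-40) = 45150 - 1*(-1/40) = 45150 + 1/40 = 1806001/40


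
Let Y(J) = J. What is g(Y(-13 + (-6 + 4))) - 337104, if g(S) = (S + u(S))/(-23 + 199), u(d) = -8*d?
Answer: -59330199/176 ≈ -3.3710e+5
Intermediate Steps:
g(S) = -7*S/176 (g(S) = (S - 8*S)/(-23 + 199) = -7*S/176)
g(Y(-13 + (-6 + 4))) - 337104 = -7*(-13 + (-6 + 4))/176 - 337104 = -7*(-13 - 2)/176 - 337104 = -7/176*(-15) - 337104 = 105/176 - 337104 = -59330199/176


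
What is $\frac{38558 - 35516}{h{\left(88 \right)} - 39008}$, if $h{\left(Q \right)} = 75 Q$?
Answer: $- \frac{1521}{16204} \approx -0.093866$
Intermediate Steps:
$\frac{38558 - 35516}{h{\left(88 \right)} - 39008} = \frac{38558 - 35516}{75 \cdot 88 - 39008} = \frac{3042}{6600 - 39008} = \frac{3042}{-32408} = 3042 \left(- \frac{1}{32408}\right) = - \frac{1521}{16204}$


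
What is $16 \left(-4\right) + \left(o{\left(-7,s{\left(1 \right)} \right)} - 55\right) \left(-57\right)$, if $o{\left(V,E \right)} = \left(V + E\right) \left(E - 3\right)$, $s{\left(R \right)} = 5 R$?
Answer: $3299$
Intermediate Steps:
$o{\left(V,E \right)} = \left(-3 + E\right) \left(E + V\right)$ ($o{\left(V,E \right)} = \left(E + V\right) \left(-3 + E\right) = \left(-3 + E\right) \left(E + V\right)$)
$16 \left(-4\right) + \left(o{\left(-7,s{\left(1 \right)} \right)} - 55\right) \left(-57\right) = 16 \left(-4\right) + \left(\left(\left(5 \cdot 1\right)^{2} - 3 \cdot 5 \cdot 1 - -21 + 5 \cdot 1 \left(-7\right)\right) - 55\right) \left(-57\right) = -64 + \left(\left(5^{2} - 15 + 21 + 5 \left(-7\right)\right) - 55\right) \left(-57\right) = -64 + \left(\left(25 - 15 + 21 - 35\right) - 55\right) \left(-57\right) = -64 + \left(-4 - 55\right) \left(-57\right) = -64 - -3363 = -64 + 3363 = 3299$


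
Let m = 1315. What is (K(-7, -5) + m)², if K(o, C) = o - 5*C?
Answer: 1776889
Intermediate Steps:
(K(-7, -5) + m)² = ((-7 - 5*(-5)) + 1315)² = ((-7 + 25) + 1315)² = (18 + 1315)² = 1333² = 1776889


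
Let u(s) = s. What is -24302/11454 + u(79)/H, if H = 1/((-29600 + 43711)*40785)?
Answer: 260382943927304/5727 ≈ 4.5466e+10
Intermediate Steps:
H = 1/575517135 (H = (1/40785)/14111 = (1/14111)*(1/40785) = 1/575517135 ≈ 1.7376e-9)
-24302/11454 + u(79)/H = -24302/11454 + 79/(1/575517135) = -24302*1/11454 + 79*575517135 = -12151/5727 + 45465853665 = 260382943927304/5727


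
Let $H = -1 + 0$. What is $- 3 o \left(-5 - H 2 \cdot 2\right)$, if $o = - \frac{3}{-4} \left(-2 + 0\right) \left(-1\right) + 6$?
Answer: $\frac{45}{2} \approx 22.5$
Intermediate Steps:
$H = -1$
$o = \frac{15}{2}$ ($o = \left(-3\right) \left(- \frac{1}{4}\right) \left(-2\right) \left(-1\right) + 6 = \frac{3}{4} \left(-2\right) \left(-1\right) + 6 = \left(- \frac{3}{2}\right) \left(-1\right) + 6 = \frac{3}{2} + 6 = \frac{15}{2} \approx 7.5$)
$- 3 o \left(-5 - H 2 \cdot 2\right) = \left(-3\right) \frac{15}{2} \left(-5 - \left(-1\right) 2 \cdot 2\right) = - \frac{45 \left(-5 - \left(-2\right) 2\right)}{2} = - \frac{45 \left(-5 - -4\right)}{2} = - \frac{45 \left(-5 + 4\right)}{2} = \left(- \frac{45}{2}\right) \left(-1\right) = \frac{45}{2}$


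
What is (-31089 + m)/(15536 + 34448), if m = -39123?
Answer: -17553/12496 ≈ -1.4047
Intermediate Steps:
(-31089 + m)/(15536 + 34448) = (-31089 - 39123)/(15536 + 34448) = -70212/49984 = -70212*1/49984 = -17553/12496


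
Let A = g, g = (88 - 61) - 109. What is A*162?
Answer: -13284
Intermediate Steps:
g = -82 (g = 27 - 109 = -82)
A = -82
A*162 = -82*162 = -13284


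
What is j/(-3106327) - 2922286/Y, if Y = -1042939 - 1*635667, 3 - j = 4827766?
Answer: 8590743920950/2607149570081 ≈ 3.2951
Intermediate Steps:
j = -4827763 (j = 3 - 1*4827766 = 3 - 4827766 = -4827763)
Y = -1678606 (Y = -1042939 - 635667 = -1678606)
j/(-3106327) - 2922286/Y = -4827763/(-3106327) - 2922286/(-1678606) = -4827763*(-1/3106327) - 2922286*(-1/1678606) = 4827763/3106327 + 1461143/839303 = 8590743920950/2607149570081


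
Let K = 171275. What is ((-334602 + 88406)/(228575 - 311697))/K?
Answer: 123098/7118360275 ≈ 1.7293e-5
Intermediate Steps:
((-334602 + 88406)/(228575 - 311697))/K = ((-334602 + 88406)/(228575 - 311697))/171275 = -246196/(-83122)*(1/171275) = -246196*(-1/83122)*(1/171275) = (123098/41561)*(1/171275) = 123098/7118360275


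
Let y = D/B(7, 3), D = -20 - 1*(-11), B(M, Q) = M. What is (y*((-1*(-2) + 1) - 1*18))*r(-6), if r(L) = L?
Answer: -810/7 ≈ -115.71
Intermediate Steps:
D = -9 (D = -20 + 11 = -9)
y = -9/7 ≈ -1.2857
(y*((-1*(-2) + 1) - 1*18))*r(-6) = -9*((-1*(-2) + 1) - 1*18)/7*(-6) = -9*((2 + 1) - 18)/7*(-6) = -9*(3 - 18)/7*(-6) = -9/7*(-15)*(-6) = (135/7)*(-6) = -810/7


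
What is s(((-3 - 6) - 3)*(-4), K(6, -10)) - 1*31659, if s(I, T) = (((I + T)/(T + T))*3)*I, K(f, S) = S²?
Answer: -788811/25 ≈ -31552.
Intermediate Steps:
s(I, T) = 3*I*(I + T)/(2*T) (s(I, T) = (((I + T)/((2*T)))*3)*I = (((I + T)*(1/(2*T)))*3)*I = (((I + T)/(2*T))*3)*I = (3*(I + T)/(2*T))*I = 3*I*(I + T)/(2*T))
s(((-3 - 6) - 3)*(-4), K(6, -10)) - 1*31659 = 3*(((-3 - 6) - 3)*(-4))*(((-3 - 6) - 3)*(-4) + (-10)²)/(2*((-10)²)) - 1*31659 = (3/2)*((-9 - 3)*(-4))*((-9 - 3)*(-4) + 100)/100 - 31659 = (3/2)*(-12*(-4))*(1/100)*(-12*(-4) + 100) - 31659 = (3/2)*48*(1/100)*(48 + 100) - 31659 = (3/2)*48*(1/100)*148 - 31659 = 2664/25 - 31659 = -788811/25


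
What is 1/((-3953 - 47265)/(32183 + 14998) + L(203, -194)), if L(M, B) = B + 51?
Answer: -47181/6798101 ≈ -0.0069403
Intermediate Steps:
L(M, B) = 51 + B
1/((-3953 - 47265)/(32183 + 14998) + L(203, -194)) = 1/((-3953 - 47265)/(32183 + 14998) + (51 - 194)) = 1/(-51218/47181 - 143) = 1/(-6798101/47181) = -47181/6798101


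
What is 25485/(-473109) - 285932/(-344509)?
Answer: 42165730241/54330102827 ≈ 0.77610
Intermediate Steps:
25485/(-473109) - 285932/(-344509) = 25485*(-1/473109) - 285932*(-1/344509) = -8495/157703 + 285932/344509 = 42165730241/54330102827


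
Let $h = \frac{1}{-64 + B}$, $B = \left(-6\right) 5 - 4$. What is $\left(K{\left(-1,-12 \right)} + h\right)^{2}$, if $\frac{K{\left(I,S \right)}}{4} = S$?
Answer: $\frac{22137025}{9604} \approx 2305.0$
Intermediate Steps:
$B = -34$ ($B = -30 - 4 = -34$)
$K{\left(I,S \right)} = 4 S$
$h = - \frac{1}{98}$ ($h = \frac{1}{-64 - 34} = \frac{1}{-98} = - \frac{1}{98} \approx -0.010204$)
$\left(K{\left(-1,-12 \right)} + h\right)^{2} = \left(4 \left(-12\right) - \frac{1}{98}\right)^{2} = \left(-48 - \frac{1}{98}\right)^{2} = \left(- \frac{4705}{98}\right)^{2} = \frac{22137025}{9604}$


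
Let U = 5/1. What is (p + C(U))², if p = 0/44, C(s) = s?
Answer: 25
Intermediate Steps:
U = 5 (U = 5*1 = 5)
p = 0 (p = 0*(1/44) = 0)
(p + C(U))² = (0 + 5)² = 5² = 25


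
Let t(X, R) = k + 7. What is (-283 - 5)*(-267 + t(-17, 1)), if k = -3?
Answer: 75744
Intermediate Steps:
t(X, R) = 4 (t(X, R) = -3 + 7 = 4)
(-283 - 5)*(-267 + t(-17, 1)) = (-283 - 5)*(-267 + 4) = -288*(-263) = 75744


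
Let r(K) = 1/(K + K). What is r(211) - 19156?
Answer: -8083831/422 ≈ -19156.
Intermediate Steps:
r(K) = 1/(2*K)
r(211) - 19156 = (½)/211 - 19156 = (½)*(1/211) - 19156 = 1/422 - 19156 = -8083831/422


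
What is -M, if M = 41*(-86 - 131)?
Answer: 8897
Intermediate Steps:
M = -8897 (M = 41*(-217) = -8897)
-M = -1*(-8897) = 8897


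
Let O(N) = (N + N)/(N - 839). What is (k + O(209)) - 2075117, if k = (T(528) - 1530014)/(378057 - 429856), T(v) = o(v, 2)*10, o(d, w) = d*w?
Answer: -33858562625126/16316685 ≈ -2.0751e+6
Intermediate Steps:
T(v) = 20*v (T(v) = (v*2)*10 = (2*v)*10 = 20*v)
k = 1519454/51799 (k = (20*528 - 1530014)/(378057 - 429856) = (10560 - 1530014)/(-51799) = -1519454*(-1/51799) = 1519454/51799 ≈ 29.334)
O(N) = 2*N/(-839 + N) (O(N) = (2*N)/(-839 + N) = 2*N/(-839 + N))
(k + O(209)) - 2075117 = (1519454/51799 + 2*209/(-839 + 209)) - 2075117 = (1519454/51799 + 2*209/(-630)) - 2075117 = (1519454/51799 + 2*209*(-1/630)) - 2075117 = (1519454/51799 - 209/315) - 2075117 = 467802019/16316685 - 2075117 = -33858562625126/16316685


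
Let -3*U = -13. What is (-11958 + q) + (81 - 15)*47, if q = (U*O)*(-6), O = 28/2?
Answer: -9220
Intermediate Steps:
U = 13/3 (U = -⅓*(-13) = 13/3 ≈ 4.3333)
O = 14 (O = 28*(½) = 14)
q = -364 (q = ((13/3)*14)*(-6) = (182/3)*(-6) = -364)
(-11958 + q) + (81 - 15)*47 = (-11958 - 364) + (81 - 15)*47 = -12322 + 66*47 = -12322 + 3102 = -9220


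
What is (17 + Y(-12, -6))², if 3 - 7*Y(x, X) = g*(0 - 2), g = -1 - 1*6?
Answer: 11664/49 ≈ 238.04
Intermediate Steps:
g = -7 (g = -1 - 6 = -7)
Y(x, X) = -11/7 (Y(x, X) = 3/7 - (-1)*(0 - 2) = 3/7 - (-1)*(-2) = 3/7 - ⅐*14 = 3/7 - 2 = -11/7)
(17 + Y(-12, -6))² = (17 - 11/7)² = (108/7)² = 11664/49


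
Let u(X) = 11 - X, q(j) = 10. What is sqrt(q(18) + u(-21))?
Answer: sqrt(42) ≈ 6.4807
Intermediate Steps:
sqrt(q(18) + u(-21)) = sqrt(10 + (11 - 1*(-21))) = sqrt(10 + (11 + 21)) = sqrt(10 + 32) = sqrt(42)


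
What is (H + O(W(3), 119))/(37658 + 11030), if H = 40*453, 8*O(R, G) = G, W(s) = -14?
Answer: 145079/389504 ≈ 0.37247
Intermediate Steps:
O(R, G) = G/8
H = 18120
(H + O(W(3), 119))/(37658 + 11030) = (18120 + (⅛)*119)/(37658 + 11030) = (18120 + 119/8)/48688 = (145079/8)*(1/48688) = 145079/389504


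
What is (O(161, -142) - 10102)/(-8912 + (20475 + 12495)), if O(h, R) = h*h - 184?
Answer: 15635/24058 ≈ 0.64989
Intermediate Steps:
O(h, R) = -184 + h**2 (O(h, R) = h**2 - 184 = -184 + h**2)
(O(161, -142) - 10102)/(-8912 + (20475 + 12495)) = ((-184 + 161**2) - 10102)/(-8912 + (20475 + 12495)) = ((-184 + 25921) - 10102)/(-8912 + 32970) = (25737 - 10102)/24058 = 15635*(1/24058) = 15635/24058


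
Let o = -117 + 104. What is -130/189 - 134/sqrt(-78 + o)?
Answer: -130/189 + 134*I*sqrt(91)/91 ≈ -0.68783 + 14.047*I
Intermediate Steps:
o = -13
-130/189 - 134/sqrt(-78 + o) = -130/189 - 134/sqrt(-78 - 13) = -130*1/189 - 134*(-I*sqrt(91)/91) = -130/189 - 134*(-I*sqrt(91)/91) = -130/189 - (-134)*I*sqrt(91)/91 = -130/189 + 134*I*sqrt(91)/91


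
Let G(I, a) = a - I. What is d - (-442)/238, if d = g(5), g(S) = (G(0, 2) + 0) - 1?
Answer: 20/7 ≈ 2.8571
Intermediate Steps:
g(S) = 1 (g(S) = ((2 - 1*0) + 0) - 1 = ((2 + 0) + 0) - 1 = (2 + 0) - 1 = 2 - 1 = 1)
d = 1
d - (-442)/238 = 1 - (-442)/238 = 1 - 1*(-13/7) = 1 + 13/7 = 20/7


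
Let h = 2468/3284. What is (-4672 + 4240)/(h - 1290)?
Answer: 354672/1058473 ≈ 0.33508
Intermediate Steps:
h = 617/821 (h = 2468*(1/3284) = 617/821 ≈ 0.75152)
(-4672 + 4240)/(h - 1290) = (-4672 + 4240)/(617/821 - 1290) = -432/(-1058473/821) = -432*(-821/1058473) = 354672/1058473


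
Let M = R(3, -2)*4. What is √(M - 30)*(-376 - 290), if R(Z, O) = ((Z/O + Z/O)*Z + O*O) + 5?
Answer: -666*I*√30 ≈ -3647.8*I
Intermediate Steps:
R(Z, O) = 5 + O² + 2*Z²/O (R(Z, O) = ((2*Z/O)*Z + O²) + 5 = (2*Z²/O + O²) + 5 = (O² + 2*Z²/O) + 5 = 5 + O² + 2*Z²/O)
M = 0 (M = (5 + (-2)² + 2*3²/(-2))*4 = (5 + 4 + 2*(-½)*9)*4 = (5 + 4 - 9)*4 = 0*4 = 0)
√(M - 30)*(-376 - 290) = √(0 - 30)*(-376 - 290) = √(-30)*(-666) = (I*√30)*(-666) = -666*I*√30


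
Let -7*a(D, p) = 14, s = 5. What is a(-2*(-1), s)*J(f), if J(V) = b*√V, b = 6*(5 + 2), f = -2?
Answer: -84*I*√2 ≈ -118.79*I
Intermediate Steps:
b = 42 (b = 6*7 = 42)
a(D, p) = -2 (a(D, p) = -⅐*14 = -2)
J(V) = 42*√V
a(-2*(-1), s)*J(f) = -84*√(-2) = -84*I*√2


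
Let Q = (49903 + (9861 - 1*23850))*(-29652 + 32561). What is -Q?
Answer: -104473826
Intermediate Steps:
Q = 104473826 (Q = (49903 + (9861 - 23850))*2909 = (49903 - 13989)*2909 = 35914*2909 = 104473826)
-Q = -1*104473826 = -104473826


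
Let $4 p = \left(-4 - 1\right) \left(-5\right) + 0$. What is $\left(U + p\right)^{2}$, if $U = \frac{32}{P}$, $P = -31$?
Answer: $\frac{418609}{15376} \approx 27.225$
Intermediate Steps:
$p = \frac{25}{4}$ ($p = \frac{\left(-4 - 1\right) \left(-5\right) + 0}{4} = \frac{\left(-5\right) \left(-5\right) + 0}{4} = \frac{25 + 0}{4} = \frac{1}{4} \cdot 25 = \frac{25}{4} \approx 6.25$)
$U = - \frac{32}{31}$ ($U = \frac{32}{-31} = 32 \left(- \frac{1}{31}\right) = - \frac{32}{31} \approx -1.0323$)
$\left(U + p\right)^{2} = \left(- \frac{32}{31} + \frac{25}{4}\right)^{2} = \left(\frac{647}{124}\right)^{2} = \frac{418609}{15376}$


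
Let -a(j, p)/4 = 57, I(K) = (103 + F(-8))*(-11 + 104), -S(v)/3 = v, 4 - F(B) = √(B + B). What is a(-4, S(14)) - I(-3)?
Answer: -10179 + 372*I ≈ -10179.0 + 372.0*I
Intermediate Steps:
F(B) = 4 - √2*√B (F(B) = 4 - √(B + B) = 4 - √(2*B) = 4 - √2*√B)
S(v) = -3*v
I(K) = 9951 - 372*I (I(K) = (103 + (4 - √2*√(-8)))*(-11 + 104) = (103 + (4 - √2*2*I*√2))*93 = (103 + (4 - 4*I))*93 = (107 - 4*I)*93 = 9951 - 372*I)
a(j, p) = -228 (a(j, p) = -4*57 = -228)
a(-4, S(14)) - I(-3) = -228 - (9951 - 372*I) = -228 + (-9951 + 372*I) = -10179 + 372*I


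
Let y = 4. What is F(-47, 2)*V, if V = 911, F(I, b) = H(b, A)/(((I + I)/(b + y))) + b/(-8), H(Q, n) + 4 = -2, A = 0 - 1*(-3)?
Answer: 22775/188 ≈ 121.14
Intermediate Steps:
A = 3 (A = 0 + 3 = 3)
H(Q, n) = -6 (H(Q, n) = -4 - 2 = -6)
F(I, b) = -b/8 - 3*(4 + b)/I (F(I, b) = -6*(b + 4)/(I + I) + b/(-8) = -6*(4 + b)/(2*I) + b*(-⅛) = -6*(4 + b)/(2*I) - b/8 = -3*(4 + b)/I - b/8 = -b/8 - 3*(4 + b)/I)
F(-47, 2)*V = ((⅛)*(-96 - 24*2 - 1*(-47)*2)/(-47))*911 = ((⅛)*(-1/47)*(-96 - 48 + 94))*911 = ((⅛)*(-1/47)*(-50))*911 = (25/188)*911 = 22775/188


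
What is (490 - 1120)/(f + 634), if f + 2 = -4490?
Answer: 105/643 ≈ 0.16330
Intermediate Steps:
f = -4492 (f = -2 - 4490 = -4492)
(490 - 1120)/(f + 634) = (490 - 1120)/(-4492 + 634) = -630/(-3858) = -630*(-1/3858) = 105/643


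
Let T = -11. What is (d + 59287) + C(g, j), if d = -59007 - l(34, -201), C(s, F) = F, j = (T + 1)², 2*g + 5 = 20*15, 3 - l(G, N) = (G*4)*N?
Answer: -26959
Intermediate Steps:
l(G, N) = 3 - 4*G*N (l(G, N) = 3 - G*4*N = 3 - 4*G*N)
g = 295/2 (g = -5/2 + (20*15)/2 = -5/2 + (½)*300 = -5/2 + 150 = 295/2 ≈ 147.50)
j = 100 (j = (-11 + 1)² = (-10)² = 100)
d = -86346 (d = -59007 - (3 - 4*34*(-201)) = -59007 - (3 + 27336) = -59007 - 1*27339 = -59007 - 27339 = -86346)
(d + 59287) + C(g, j) = (-86346 + 59287) + 100 = -27059 + 100 = -26959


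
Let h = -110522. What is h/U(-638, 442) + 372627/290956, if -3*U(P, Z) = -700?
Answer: -24052569549/50917300 ≈ -472.38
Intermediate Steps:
U(P, Z) = 700/3 (U(P, Z) = -⅓*(-700) = 700/3)
h/U(-638, 442) + 372627/290956 = -110522/700/3 + 372627/290956 = -110522*3/700 + 372627*(1/290956) = -165783/350 + 372627/290956 = -24052569549/50917300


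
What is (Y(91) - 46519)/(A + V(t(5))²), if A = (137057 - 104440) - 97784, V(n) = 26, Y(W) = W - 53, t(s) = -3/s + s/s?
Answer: 46481/64491 ≈ 0.72074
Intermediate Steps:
t(s) = 1 - 3/s (t(s) = -3/s + 1 = 1 - 3/s)
Y(W) = -53 + W
A = -65167 (A = 32617 - 97784 = -65167)
(Y(91) - 46519)/(A + V(t(5))²) = ((-53 + 91) - 46519)/(-65167 + 26²) = (38 - 46519)/(-65167 + 676) = -46481/(-64491) = -46481*(-1/64491) = 46481/64491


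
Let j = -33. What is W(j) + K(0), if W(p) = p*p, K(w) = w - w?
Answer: 1089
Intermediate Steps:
K(w) = 0
W(p) = p²
W(j) + K(0) = (-33)² + 0 = 1089 + 0 = 1089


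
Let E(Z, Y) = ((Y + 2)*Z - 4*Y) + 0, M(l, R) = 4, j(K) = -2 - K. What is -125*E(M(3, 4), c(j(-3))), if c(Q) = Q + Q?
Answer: -1000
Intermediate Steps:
c(Q) = 2*Q
E(Z, Y) = -4*Y + Z*(2 + Y) (E(Z, Y) = ((2 + Y)*Z - 4*Y) + 0 = (Z*(2 + Y) - 4*Y) + 0 = (-4*Y + Z*(2 + Y)) + 0 = -4*Y + Z*(2 + Y))
-125*E(M(3, 4), c(j(-3))) = -125*(-8*(-2 - 1*(-3)) + 2*4 + (2*(-2 - 1*(-3)))*4) = -125*(-8*(-2 + 3) + 8 + (2*(-2 + 3))*4) = -125*(-8 + 8 + (2*1)*4) = -125*(-4*2 + 8 + 2*4) = -125*(-8 + 8 + 8) = -125*8 = -1000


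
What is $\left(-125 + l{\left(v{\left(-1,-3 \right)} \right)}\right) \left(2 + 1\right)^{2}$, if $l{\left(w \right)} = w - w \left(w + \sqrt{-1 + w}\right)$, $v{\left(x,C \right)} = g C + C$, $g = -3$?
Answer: $-1395 - 54 \sqrt{5} \approx -1515.7$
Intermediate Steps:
$v{\left(x,C \right)} = - 2 C$ ($v{\left(x,C \right)} = - 3 C + C = - 2 C$)
$l{\left(w \right)} = w - w \left(w + \sqrt{-1 + w}\right)$
$\left(-125 + l{\left(v{\left(-1,-3 \right)} \right)}\right) \left(2 + 1\right)^{2} = \left(-125 + \left(-2\right) \left(-3\right) \left(1 - \left(-2\right) \left(-3\right) - \sqrt{-1 - -6}\right)\right) \left(2 + 1\right)^{2} = \left(-125 + 6 \left(1 - 6 - \sqrt{-1 + 6}\right)\right) 3^{2} = \left(-125 + 6 \left(1 - 6 - \sqrt{5}\right)\right) 9 = \left(-125 + 6 \left(-5 - \sqrt{5}\right)\right) 9 = \left(-125 - \left(30 + 6 \sqrt{5}\right)\right) 9 = \left(-155 - 6 \sqrt{5}\right) 9 = -1395 - 54 \sqrt{5}$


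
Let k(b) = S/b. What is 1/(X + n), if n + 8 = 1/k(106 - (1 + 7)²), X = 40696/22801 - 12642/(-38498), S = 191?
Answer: -83829221759/475050980039 ≈ -0.17646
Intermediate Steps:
k(b) = 191/b
X = 927482425/438896449 (X = 40696*(1/22801) - 12642*(-1/38498) = 40696/22801 + 6321/19249 = 927482425/438896449 ≈ 2.1132)
n = -1486/191 (n = -8 + 1/(191/(106 - (1 + 7)²)) = -8 + 1/(191/(106 - 1*8²)) = -8 + 1/(191/(106 - 1*64)) = -8 + 1/(191/(106 - 64)) = -8 + 1/(191/42) = -8 + 42/191 = -1486/191 ≈ -7.7801)
1/(X + n) = 1/(927482425/438896449 - 1486/191) = 1/(-475050980039/83829221759) = -83829221759/475050980039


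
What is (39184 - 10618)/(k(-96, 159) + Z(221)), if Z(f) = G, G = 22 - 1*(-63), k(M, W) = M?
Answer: -28566/11 ≈ -2596.9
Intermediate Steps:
G = 85 (G = 22 + 63 = 85)
Z(f) = 85
(39184 - 10618)/(k(-96, 159) + Z(221)) = (39184 - 10618)/(-96 + 85) = 28566/(-11) = 28566*(-1/11) = -28566/11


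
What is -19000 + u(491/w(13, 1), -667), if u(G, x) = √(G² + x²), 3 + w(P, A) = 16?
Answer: -19000 + √75427322/13 ≈ -18332.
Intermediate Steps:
w(P, A) = 13 (w(P, A) = -3 + 16 = 13)
-19000 + u(491/w(13, 1), -667) = -19000 + √((491/13)² + (-667)²) = -19000 + √((491*(1/13))² + 444889) = -19000 + √((491/13)² + 444889) = -19000 + √(241081/169 + 444889) = -19000 + √(75427322/169) = -19000 + √75427322/13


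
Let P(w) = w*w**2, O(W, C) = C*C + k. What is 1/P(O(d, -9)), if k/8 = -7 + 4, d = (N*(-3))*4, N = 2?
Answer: 1/185193 ≈ 5.3998e-6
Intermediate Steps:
d = -24 (d = (2*(-3))*4 = -6*4 = -24)
k = -24 (k = 8*(-7 + 4) = 8*(-3) = -24)
O(W, C) = -24 + C**2 (O(W, C) = C*C - 24 = C**2 - 24 = -24 + C**2)
P(w) = w**3
1/P(O(d, -9)) = 1/((-24 + (-9)**2)**3) = 1/((-24 + 81)**3) = 1/(57**3) = 1/185193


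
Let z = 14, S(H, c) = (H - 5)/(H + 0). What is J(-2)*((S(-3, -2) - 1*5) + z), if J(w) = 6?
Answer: 70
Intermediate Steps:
S(H, c) = (-5 + H)/H
J(-2)*((S(-3, -2) - 1*5) + z) = 6*(((-5 - 3)/(-3) - 1*5) + 14) = 6*((-⅓*(-8) - 5) + 14) = 6*((8/3 - 5) + 14) = 6*(-7/3 + 14) = 6*(35/3) = 70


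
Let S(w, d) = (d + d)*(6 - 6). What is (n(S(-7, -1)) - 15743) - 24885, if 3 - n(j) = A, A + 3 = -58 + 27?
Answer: -40591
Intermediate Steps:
A = -34 (A = -3 + (-58 + 27) = -3 - 31 = -34)
S(w, d) = 0 (S(w, d) = (2*d)*0 = 0)
n(j) = 37 (n(j) = 3 - 1*(-34) = 3 + 34 = 37)
(n(S(-7, -1)) - 15743) - 24885 = (37 - 15743) - 24885 = -15706 - 24885 = -40591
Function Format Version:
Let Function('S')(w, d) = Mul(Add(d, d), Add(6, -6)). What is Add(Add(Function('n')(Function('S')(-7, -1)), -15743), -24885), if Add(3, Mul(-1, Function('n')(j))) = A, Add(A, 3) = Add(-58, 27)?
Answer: -40591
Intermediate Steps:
A = -34 (A = Add(-3, Add(-58, 27)) = Add(-3, -31) = -34)
Function('S')(w, d) = 0 (Function('S')(w, d) = Mul(Mul(2, d), 0) = 0)
Function('n')(j) = 37 (Function('n')(j) = Add(3, Mul(-1, -34)) = Add(3, 34) = 37)
Add(Add(Function('n')(Function('S')(-7, -1)), -15743), -24885) = Add(Add(37, -15743), -24885) = Add(-15706, -24885) = -40591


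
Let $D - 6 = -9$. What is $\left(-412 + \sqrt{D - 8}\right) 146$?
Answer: $-60152 + 146 i \sqrt{11} \approx -60152.0 + 484.23 i$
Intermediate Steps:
$D = -3$ ($D = 6 - 9 = -3$)
$\left(-412 + \sqrt{D - 8}\right) 146 = \left(-412 + \sqrt{-3 - 8}\right) 146 = \left(-412 + \sqrt{-11}\right) 146 = \left(-412 + i \sqrt{11}\right) 146 = -60152 + 146 i \sqrt{11}$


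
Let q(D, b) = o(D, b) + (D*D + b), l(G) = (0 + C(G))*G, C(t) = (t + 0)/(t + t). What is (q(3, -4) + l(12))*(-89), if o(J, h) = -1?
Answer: -890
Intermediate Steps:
C(t) = 1/2 (C(t) = t/((2*t)) = t*(1/(2*t)) = 1/2)
l(G) = G/2 (l(G) = (0 + 1/2)*G = G/2)
q(D, b) = -1 + b + D**2 (q(D, b) = -1 + (D*D + b) = -1 + (D**2 + b) = -1 + (b + D**2) = -1 + b + D**2)
(q(3, -4) + l(12))*(-89) = ((-1 - 4 + 3**2) + (1/2)*12)*(-89) = ((-1 - 4 + 9) + 6)*(-89) = (4 + 6)*(-89) = 10*(-89) = -890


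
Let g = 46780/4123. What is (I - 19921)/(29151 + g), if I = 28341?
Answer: 34715660/120236353 ≈ 0.28873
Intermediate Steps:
g = 46780/4123 (g = 46780*(1/4123) = 46780/4123 ≈ 11.346)
(I - 19921)/(29151 + g) = (28341 - 19921)/(29151 + 46780/4123) = 8420/(120236353/4123) = 8420*(4123/120236353) = 34715660/120236353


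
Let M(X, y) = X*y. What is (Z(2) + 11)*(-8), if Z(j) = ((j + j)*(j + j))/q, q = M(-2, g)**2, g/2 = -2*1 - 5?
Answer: -4320/49 ≈ -88.163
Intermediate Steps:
g = -14 (g = 2*(-2*1 - 5) = 2*(-2 - 5) = 2*(-7) = -14)
q = 784 (q = (-2*(-14))**2 = 28**2 = 784)
Z(j) = j**2/196 (Z(j) = ((j + j)*(j + j))/784 = ((2*j)*(2*j))*(1/784) = (4*j**2)*(1/784) = j**2/196)
(Z(2) + 11)*(-8) = ((1/196)*2**2 + 11)*(-8) = ((1/196)*4 + 11)*(-8) = (1/49 + 11)*(-8) = (540/49)*(-8) = -4320/49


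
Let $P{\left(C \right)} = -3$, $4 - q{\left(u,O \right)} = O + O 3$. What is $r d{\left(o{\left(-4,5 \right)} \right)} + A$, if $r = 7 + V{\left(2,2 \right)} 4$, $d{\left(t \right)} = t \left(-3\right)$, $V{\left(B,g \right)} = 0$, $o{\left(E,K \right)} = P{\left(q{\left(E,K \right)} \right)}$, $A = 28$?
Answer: $91$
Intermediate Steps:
$q{\left(u,O \right)} = 4 - 4 O$ ($q{\left(u,O \right)} = 4 - \left(O + O 3\right) = 4 - \left(O + 3 O\right) = 4 - 4 O$)
$o{\left(E,K \right)} = -3$
$d{\left(t \right)} = - 3 t$
$r = 7$ ($r = 7 + 0 \cdot 4 = 7 + 0 = 7$)
$r d{\left(o{\left(-4,5 \right)} \right)} + A = 7 \left(\left(-3\right) \left(-3\right)\right) + 28 = 7 \cdot 9 + 28 = 63 + 28 = 91$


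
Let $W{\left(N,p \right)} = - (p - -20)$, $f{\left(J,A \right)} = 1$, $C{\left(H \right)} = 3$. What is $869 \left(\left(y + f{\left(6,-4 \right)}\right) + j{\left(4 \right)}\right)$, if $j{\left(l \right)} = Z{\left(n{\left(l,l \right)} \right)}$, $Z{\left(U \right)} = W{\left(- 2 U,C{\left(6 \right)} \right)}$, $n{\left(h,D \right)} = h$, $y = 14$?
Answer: $-6952$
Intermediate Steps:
$W{\left(N,p \right)} = -20 - p$ ($W{\left(N,p \right)} = - (p + 20) = - (20 + p) = -20 - p$)
$Z{\left(U \right)} = -23$ ($Z{\left(U \right)} = -20 - 3 = -23$)
$j{\left(l \right)} = -23$
$869 \left(\left(y + f{\left(6,-4 \right)}\right) + j{\left(4 \right)}\right) = 869 \left(\left(14 + 1\right) - 23\right) = 869 \left(15 - 23\right) = 869 \left(-8\right) = -6952$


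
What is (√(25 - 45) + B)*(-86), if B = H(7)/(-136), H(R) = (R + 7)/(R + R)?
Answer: 43/68 - 172*I*√5 ≈ 0.63235 - 384.6*I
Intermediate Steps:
H(R) = (7 + R)/(2*R) (H(R) = (7 + R)/((2*R)) = (7 + R)*(1/(2*R)) = (7 + R)/(2*R))
B = -1/136 (B = ((½)*(7 + 7)/7)/(-136) = ((½)*(⅐)*14)*(-1/136) = 1*(-1/136) = -1/136 ≈ -0.0073529)
(√(25 - 45) + B)*(-86) = (√(25 - 45) - 1/136)*(-86) = (√(-20) - 1/136)*(-86) = (2*I*√5 - 1/136)*(-86) = (-1/136 + 2*I*√5)*(-86) = 43/68 - 172*I*√5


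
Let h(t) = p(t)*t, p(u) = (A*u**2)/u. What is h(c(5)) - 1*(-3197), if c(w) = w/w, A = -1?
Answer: 3196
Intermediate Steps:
c(w) = 1
p(u) = -u (p(u) = (-u**2)/u = -u)
h(t) = -t**2 (h(t) = (-t)*t = -t**2)
h(c(5)) - 1*(-3197) = -1*1**2 - 1*(-3197) = -1*1 + 3197 = -1 + 3197 = 3196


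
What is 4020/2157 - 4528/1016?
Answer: -236774/91313 ≈ -2.5930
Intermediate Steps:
4020/2157 - 4528/1016 = 4020*(1/2157) - 4528*1/1016 = 1340/719 - 566/127 = -236774/91313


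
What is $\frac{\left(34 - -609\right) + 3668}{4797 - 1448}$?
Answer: $\frac{4311}{3349} \approx 1.2873$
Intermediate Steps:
$\frac{\left(34 - -609\right) + 3668}{4797 - 1448} = \frac{\left(34 + 609\right) + 3668}{3349} = \left(643 + 3668\right) \frac{1}{3349} = 4311 \cdot \frac{1}{3349} = \frac{4311}{3349}$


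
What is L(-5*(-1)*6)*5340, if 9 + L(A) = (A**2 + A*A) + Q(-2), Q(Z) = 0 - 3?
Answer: 9547920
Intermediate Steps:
Q(Z) = -3
L(A) = -12 + 2*A**2 (L(A) = -9 + ((A**2 + A*A) - 3) = -9 + ((A**2 + A**2) - 3) = -9 + (2*A**2 - 3) = -9 + (-3 + 2*A**2) = -12 + 2*A**2)
L(-5*(-1)*6)*5340 = (-12 + 2*(-5*(-1)*6)**2)*5340 = (-12 + 2*(5*6)**2)*5340 = (-12 + 2*30**2)*5340 = (-12 + 2*900)*5340 = (-12 + 1800)*5340 = 1788*5340 = 9547920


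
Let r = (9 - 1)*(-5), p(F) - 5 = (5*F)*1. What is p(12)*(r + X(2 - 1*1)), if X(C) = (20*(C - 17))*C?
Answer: -23400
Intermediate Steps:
p(F) = 5 + 5*F (p(F) = 5 + (5*F)*1 = 5 + 5*F)
X(C) = C*(-340 + 20*C) (X(C) = (20*(-17 + C))*C = (-340 + 20*C)*C = C*(-340 + 20*C))
r = -40 (r = 8*(-5) = -40)
p(12)*(r + X(2 - 1*1)) = (5 + 5*12)*(-40 + 20*(2 - 1*1)*(-17 + (2 - 1*1))) = (5 + 60)*(-40 + 20*(2 - 1)*(-17 + (2 - 1))) = 65*(-40 + 20*1*(-17 + 1)) = 65*(-40 + 20*1*(-16)) = 65*(-40 - 320) = 65*(-360) = -23400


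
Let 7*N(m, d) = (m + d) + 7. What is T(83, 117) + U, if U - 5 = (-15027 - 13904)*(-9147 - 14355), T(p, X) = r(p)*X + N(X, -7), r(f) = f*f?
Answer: 4765196777/7 ≈ 6.8074e+8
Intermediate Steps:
r(f) = f**2
N(m, d) = 1 + d/7 + m/7 (N(m, d) = ((m + d) + 7)/7 = ((d + m) + 7)/7 = (7 + d + m)/7 = 1 + d/7 + m/7)
T(p, X) = X/7 + X*p**2 (T(p, X) = p**2*X + (1 + (1/7)*(-7) + X/7) = X*p**2 + (1 - 1 + X/7) = X*p**2 + X/7 = X/7 + X*p**2)
U = 679936367 (U = 5 + (-15027 - 13904)*(-9147 - 14355) = 5 - 28931*(-23502) = 5 + 679936362 = 679936367)
T(83, 117) + U = 117*(1/7 + 83**2) + 679936367 = 117*(1/7 + 6889) + 679936367 = 117*(48224/7) + 679936367 = 5642208/7 + 679936367 = 4765196777/7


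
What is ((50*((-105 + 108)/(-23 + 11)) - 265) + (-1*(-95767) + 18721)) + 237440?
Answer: 703301/2 ≈ 3.5165e+5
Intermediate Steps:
((50*((-105 + 108)/(-23 + 11)) - 265) + (-1*(-95767) + 18721)) + 237440 = ((50*(3/(-12)) - 265) + (95767 + 18721)) + 237440 = ((50*(3*(-1/12)) - 265) + 114488) + 237440 = ((50*(-¼) - 265) + 114488) + 237440 = ((-25/2 - 265) + 114488) + 237440 = (-555/2 + 114488) + 237440 = 228421/2 + 237440 = 703301/2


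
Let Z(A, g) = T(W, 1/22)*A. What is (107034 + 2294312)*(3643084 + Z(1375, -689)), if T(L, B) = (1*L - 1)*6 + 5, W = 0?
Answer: 8745003340314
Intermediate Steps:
T(L, B) = -1 + 6*L (T(L, B) = (L - 1)*6 + 5 = (-1 + L)*6 + 5 = (-6 + 6*L) + 5 = -1 + 6*L)
Z(A, g) = -A (Z(A, g) = (-1 + 6*0)*A = (-1 + 0)*A = -A)
(107034 + 2294312)*(3643084 + Z(1375, -689)) = (107034 + 2294312)*(3643084 - 1*1375) = 2401346*(3643084 - 1375) = 2401346*3641709 = 8745003340314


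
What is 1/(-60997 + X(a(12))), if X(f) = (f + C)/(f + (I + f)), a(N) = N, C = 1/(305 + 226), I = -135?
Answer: -58941/3595230550 ≈ -1.6394e-5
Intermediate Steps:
C = 1/531 ≈ 0.0018832
X(f) = (1/531 + f)/(-135 + 2*f) (X(f) = (f + 1/531)/(f + (-135 + f)) = (1/531 + f)/(-135 + 2*f))
1/(-60997 + X(a(12))) = 1/(-60997 + (1 + 531*12)/(531*(-135 + 2*12))) = 1/(-60997 + (1 + 6372)/(531*(-135 + 24))) = 1/(-60997 + (1/531)*6373/(-111)) = 1/(-60997 + (1/531)*(-1/111)*6373) = 1/(-60997 - 6373/58941) = 1/(-3595230550/58941) = -58941/3595230550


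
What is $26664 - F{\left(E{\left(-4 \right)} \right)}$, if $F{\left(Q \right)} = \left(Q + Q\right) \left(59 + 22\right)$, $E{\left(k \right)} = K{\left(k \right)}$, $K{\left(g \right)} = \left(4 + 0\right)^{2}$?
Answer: $24072$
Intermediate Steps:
$K{\left(g \right)} = 16$ ($K{\left(g \right)} = 4^{2} = 16$)
$E{\left(k \right)} = 16$
$F{\left(Q \right)} = 162 Q$ ($F{\left(Q \right)} = 2 Q 81 = 162 Q$)
$26664 - F{\left(E{\left(-4 \right)} \right)} = 26664 - 162 \cdot 16 = 26664 - 2592 = 24072$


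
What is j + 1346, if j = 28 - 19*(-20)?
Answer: 1754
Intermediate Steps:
j = 408 (j = 28 + 380 = 408)
j + 1346 = 408 + 1346 = 1754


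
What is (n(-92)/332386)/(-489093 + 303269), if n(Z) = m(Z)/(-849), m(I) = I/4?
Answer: -23/52438736358336 ≈ -4.3861e-13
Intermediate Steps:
m(I) = I/4 (m(I) = I*(1/4) = I/4)
n(Z) = -Z/3396 (n(Z) = (Z/4)/(-849) = (Z/4)*(-1/849) = -Z/3396)
(n(-92)/332386)/(-489093 + 303269) = (-1/3396*(-92)/332386)/(-489093 + 303269) = ((23/849)*(1/332386))/(-185824) = (23/282195714)*(-1/185824) = -23/52438736358336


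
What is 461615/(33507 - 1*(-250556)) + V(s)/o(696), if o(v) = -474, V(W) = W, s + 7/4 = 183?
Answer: 669276365/538583448 ≈ 1.2427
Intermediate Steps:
s = 725/4 (s = -7/4 + 183 = 725/4 ≈ 181.25)
461615/(33507 - 1*(-250556)) + V(s)/o(696) = 461615/(33507 - 1*(-250556)) + (725/4)/(-474) = 461615/(33507 + 250556) + (725/4)*(-1/474) = 461615/284063 - 725/1896 = 669276365/538583448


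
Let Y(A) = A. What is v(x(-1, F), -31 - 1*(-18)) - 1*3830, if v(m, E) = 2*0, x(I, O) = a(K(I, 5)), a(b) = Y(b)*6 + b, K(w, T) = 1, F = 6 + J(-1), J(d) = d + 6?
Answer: -3830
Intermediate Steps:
J(d) = 6 + d
F = 11 (F = 6 + (6 - 1) = 6 + 5 = 11)
a(b) = 7*b (a(b) = b*6 + b = 6*b + b = 7*b)
x(I, O) = 7 (x(I, O) = 7*1 = 7)
v(m, E) = 0
v(x(-1, F), -31 - 1*(-18)) - 1*3830 = 0 - 1*3830 = 0 - 3830 = -3830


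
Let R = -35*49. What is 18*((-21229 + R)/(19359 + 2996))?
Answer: -412992/22355 ≈ -18.474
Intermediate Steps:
R = -1715
18*((-21229 + R)/(19359 + 2996)) = 18*((-21229 - 1715)/(19359 + 2996)) = 18*(-22944/22355) = -412992/22355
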